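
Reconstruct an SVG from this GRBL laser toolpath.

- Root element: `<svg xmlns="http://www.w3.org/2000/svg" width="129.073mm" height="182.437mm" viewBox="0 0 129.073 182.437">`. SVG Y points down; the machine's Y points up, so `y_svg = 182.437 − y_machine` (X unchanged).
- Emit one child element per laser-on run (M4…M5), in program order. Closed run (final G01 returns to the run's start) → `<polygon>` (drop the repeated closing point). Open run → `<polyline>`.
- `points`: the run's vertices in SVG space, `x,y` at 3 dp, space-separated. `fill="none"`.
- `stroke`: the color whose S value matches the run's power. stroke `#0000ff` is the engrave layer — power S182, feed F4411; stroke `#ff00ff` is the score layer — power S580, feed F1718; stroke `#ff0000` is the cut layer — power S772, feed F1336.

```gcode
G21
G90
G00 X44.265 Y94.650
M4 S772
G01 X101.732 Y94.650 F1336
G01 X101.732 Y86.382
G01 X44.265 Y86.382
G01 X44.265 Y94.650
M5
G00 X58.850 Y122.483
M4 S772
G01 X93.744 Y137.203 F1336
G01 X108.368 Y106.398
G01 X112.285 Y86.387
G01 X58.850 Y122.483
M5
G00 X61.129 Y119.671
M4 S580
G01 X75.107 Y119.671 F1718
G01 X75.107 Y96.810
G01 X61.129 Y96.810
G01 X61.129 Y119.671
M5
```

Machine Y-up, SVG Y-down with viewBox height 182.437, so y_svg = 182.437 − y_machine; X carries over.

Run 1: power S772 maps to stroke `#ff0000` (cut). The run returns to its start, so emit a `<polygon>` with points (Y-flipped): 44.265,87.787 101.732,87.787 101.732,96.055 44.265,96.055.

Run 2: S772 ⇒ cut layer `#ff0000`. The run returns to its start, so emit a `<polygon>` with points (Y-flipped): 58.850,59.954 93.744,45.234 108.368,76.039 112.285,96.050.

Run 3: power S580 maps to stroke `#ff00ff` (score). The run returns to its start, so emit a `<polygon>` with points (Y-flipped): 61.129,62.766 75.107,62.766 75.107,85.627 61.129,85.627.

<svg xmlns="http://www.w3.org/2000/svg" width="129.073mm" height="182.437mm" viewBox="0 0 129.073 182.437">
  <polygon points="44.265,87.787 101.732,87.787 101.732,96.055 44.265,96.055" fill="none" stroke="#ff0000"/>
  <polygon points="58.850,59.954 93.744,45.234 108.368,76.039 112.285,96.050" fill="none" stroke="#ff0000"/>
  <polygon points="61.129,62.766 75.107,62.766 75.107,85.627 61.129,85.627" fill="none" stroke="#ff00ff"/>
</svg>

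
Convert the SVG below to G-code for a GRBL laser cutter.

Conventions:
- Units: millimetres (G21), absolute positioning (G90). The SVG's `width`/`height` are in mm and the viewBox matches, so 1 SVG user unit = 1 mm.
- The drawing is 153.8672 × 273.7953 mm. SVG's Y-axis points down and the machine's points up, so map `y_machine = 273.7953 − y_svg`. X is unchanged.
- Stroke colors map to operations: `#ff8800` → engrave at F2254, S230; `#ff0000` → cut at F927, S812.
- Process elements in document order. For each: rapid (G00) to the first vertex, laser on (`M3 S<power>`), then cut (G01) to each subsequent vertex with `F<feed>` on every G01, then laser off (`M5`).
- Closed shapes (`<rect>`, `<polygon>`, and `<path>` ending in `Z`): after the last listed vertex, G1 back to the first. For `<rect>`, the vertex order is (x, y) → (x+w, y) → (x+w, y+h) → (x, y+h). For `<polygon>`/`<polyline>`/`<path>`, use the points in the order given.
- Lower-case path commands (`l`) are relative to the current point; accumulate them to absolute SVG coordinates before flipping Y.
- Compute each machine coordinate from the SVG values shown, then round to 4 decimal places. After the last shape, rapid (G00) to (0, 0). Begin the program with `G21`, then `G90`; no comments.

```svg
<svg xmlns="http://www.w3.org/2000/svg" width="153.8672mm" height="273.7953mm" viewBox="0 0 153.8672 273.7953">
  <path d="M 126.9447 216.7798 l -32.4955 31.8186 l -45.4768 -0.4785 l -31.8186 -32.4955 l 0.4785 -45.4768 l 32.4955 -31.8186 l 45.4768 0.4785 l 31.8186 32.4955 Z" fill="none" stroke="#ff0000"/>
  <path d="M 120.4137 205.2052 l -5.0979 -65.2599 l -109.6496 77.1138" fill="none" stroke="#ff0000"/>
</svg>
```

G21
G90
G00 X126.9447 Y57.0155
M3 S812
G01 X94.4492 Y25.1969 F927
G01 X48.9724 Y25.6754 F927
G01 X17.1538 Y58.1709 F927
G01 X17.6323 Y103.6477 F927
G01 X50.1278 Y135.4663 F927
G01 X95.6046 Y134.9878 F927
G01 X127.4232 Y102.4923 F927
G01 X126.9447 Y57.0155 F927
M5
G00 X120.4137 Y68.5901
M3 S812
G01 X115.3158 Y133.8500 F927
G01 X5.6662 Y56.7362 F927
M5
G00 X0.0000 Y0.0000

Since the viewBox matches the mm dimensions, user units are millimetres directly. The only transform is the Y-flip y_m = 273.7953 − y_svg.

Shape 1 is a regular polygon drawn with `<path>`. Its stroke #ff0000 means cut at S812, F927. After flipping Y the toolpath is (126.9447,57.0155) → (94.4492,25.1969) → (48.9724,25.6754) → (17.1538,58.1709) → (17.6323,103.6477) → (50.1278,135.4663) → (95.6046,134.9878) → (127.4232,102.4923) → (126.9447,57.0155), returning to the start.

Shape 2 is a open polyline drawn with `<path>`. Its stroke #ff0000 means cut at S812, F927. After flipping Y the toolpath is (120.4137,68.5901) → (115.3158,133.8500) → (5.6662,56.7362).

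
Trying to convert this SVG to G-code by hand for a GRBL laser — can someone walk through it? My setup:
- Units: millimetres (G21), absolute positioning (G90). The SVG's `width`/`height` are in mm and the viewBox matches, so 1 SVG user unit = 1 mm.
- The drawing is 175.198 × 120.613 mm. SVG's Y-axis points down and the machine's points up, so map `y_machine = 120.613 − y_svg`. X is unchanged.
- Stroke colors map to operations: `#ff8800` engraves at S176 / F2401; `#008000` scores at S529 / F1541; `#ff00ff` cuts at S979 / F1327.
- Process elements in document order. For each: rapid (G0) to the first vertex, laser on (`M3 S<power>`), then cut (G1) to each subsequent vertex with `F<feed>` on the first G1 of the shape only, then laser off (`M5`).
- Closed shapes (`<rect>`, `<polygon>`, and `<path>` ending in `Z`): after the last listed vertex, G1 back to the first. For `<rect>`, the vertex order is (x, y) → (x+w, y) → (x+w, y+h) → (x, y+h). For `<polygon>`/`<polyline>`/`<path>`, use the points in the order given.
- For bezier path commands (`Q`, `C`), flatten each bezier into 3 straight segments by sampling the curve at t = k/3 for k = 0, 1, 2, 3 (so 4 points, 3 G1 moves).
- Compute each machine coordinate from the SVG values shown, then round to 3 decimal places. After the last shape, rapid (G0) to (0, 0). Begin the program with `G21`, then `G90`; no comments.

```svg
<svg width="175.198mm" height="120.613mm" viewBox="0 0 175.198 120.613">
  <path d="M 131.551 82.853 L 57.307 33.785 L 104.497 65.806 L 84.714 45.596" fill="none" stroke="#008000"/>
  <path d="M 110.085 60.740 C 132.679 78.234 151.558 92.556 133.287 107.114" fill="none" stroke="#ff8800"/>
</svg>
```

viewBox `0 0 175.198 120.613` with mm width/height → 1 unit = 1 mm. Flip: y_m = 120.613 − y_svg.

**Shape 1** — `<path>` open polyline, stroke `#008000` → score (S529, F1541). Machine vertices: (131.551,37.760) → (57.307,86.828) → (104.497,54.807) → (84.714,75.017). Open path.

**Shape 2** — `<path>` cubic bezier, stroke `#ff8800` → engrave (S176, F2401). Control points (SVG): P0=(110.085,60.740), P1=(132.679,78.234), P2=(151.558,92.556), P3=(133.287,107.114); sampled at t=k/3. Machine vertices: (110.085,59.873) → (130.202,43.310) → (140.413,28.105) → (133.287,13.499). Open path.

G21
G90
G0 X131.551 Y37.760
M3 S529
G1 X57.307 Y86.828 F1541
G1 X104.497 Y54.807
G1 X84.714 Y75.017
M5
G0 X110.085 Y59.873
M3 S176
G1 X130.202 Y43.310 F2401
G1 X140.413 Y28.105
G1 X133.287 Y13.499
M5
G0 X0.000 Y0.000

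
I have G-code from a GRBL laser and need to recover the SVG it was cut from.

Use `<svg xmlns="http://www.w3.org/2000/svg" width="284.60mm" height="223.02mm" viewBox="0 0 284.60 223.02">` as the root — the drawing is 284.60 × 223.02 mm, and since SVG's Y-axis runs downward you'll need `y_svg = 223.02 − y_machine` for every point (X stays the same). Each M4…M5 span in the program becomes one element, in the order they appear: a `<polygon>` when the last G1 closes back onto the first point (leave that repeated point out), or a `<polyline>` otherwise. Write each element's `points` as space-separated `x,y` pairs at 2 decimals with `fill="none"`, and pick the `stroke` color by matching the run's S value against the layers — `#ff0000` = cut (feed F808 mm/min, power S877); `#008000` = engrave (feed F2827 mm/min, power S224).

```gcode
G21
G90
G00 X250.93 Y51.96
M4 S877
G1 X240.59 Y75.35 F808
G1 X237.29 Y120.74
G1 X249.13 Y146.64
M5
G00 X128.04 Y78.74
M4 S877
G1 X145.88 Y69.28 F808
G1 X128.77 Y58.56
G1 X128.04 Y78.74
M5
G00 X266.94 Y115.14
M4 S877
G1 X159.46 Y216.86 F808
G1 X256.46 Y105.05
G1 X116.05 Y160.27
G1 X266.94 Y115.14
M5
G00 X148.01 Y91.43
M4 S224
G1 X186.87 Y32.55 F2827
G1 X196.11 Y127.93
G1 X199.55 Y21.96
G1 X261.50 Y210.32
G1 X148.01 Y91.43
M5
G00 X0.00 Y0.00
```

<svg xmlns="http://www.w3.org/2000/svg" width="284.60mm" height="223.02mm" viewBox="0 0 284.60 223.02">
  <polyline points="250.93,171.06 240.59,147.67 237.29,102.28 249.13,76.38" fill="none" stroke="#ff0000"/>
  <polygon points="128.04,144.28 145.88,153.74 128.77,164.46" fill="none" stroke="#ff0000"/>
  <polygon points="266.94,107.88 159.46,6.16 256.46,117.97 116.05,62.75" fill="none" stroke="#ff0000"/>
  <polygon points="148.01,131.59 186.87,190.47 196.11,95.09 199.55,201.06 261.50,12.70" fill="none" stroke="#008000"/>
</svg>

y_svg = 223.02 − y_m.

[1] S877→`#ff0000` (cut); open run; points: 250.93,171.06 240.59,147.67 237.29,102.28 249.13,76.38

[2] S877→`#ff0000` (cut); closed run; points: 128.04,144.28 145.88,153.74 128.77,164.46

[3] S877→`#ff0000` (cut); closed run; points: 266.94,107.88 159.46,6.16 256.46,117.97 116.05,62.75

[4] S224→`#008000` (engrave); closed run; points: 148.01,131.59 186.87,190.47 196.11,95.09 199.55,201.06 261.50,12.70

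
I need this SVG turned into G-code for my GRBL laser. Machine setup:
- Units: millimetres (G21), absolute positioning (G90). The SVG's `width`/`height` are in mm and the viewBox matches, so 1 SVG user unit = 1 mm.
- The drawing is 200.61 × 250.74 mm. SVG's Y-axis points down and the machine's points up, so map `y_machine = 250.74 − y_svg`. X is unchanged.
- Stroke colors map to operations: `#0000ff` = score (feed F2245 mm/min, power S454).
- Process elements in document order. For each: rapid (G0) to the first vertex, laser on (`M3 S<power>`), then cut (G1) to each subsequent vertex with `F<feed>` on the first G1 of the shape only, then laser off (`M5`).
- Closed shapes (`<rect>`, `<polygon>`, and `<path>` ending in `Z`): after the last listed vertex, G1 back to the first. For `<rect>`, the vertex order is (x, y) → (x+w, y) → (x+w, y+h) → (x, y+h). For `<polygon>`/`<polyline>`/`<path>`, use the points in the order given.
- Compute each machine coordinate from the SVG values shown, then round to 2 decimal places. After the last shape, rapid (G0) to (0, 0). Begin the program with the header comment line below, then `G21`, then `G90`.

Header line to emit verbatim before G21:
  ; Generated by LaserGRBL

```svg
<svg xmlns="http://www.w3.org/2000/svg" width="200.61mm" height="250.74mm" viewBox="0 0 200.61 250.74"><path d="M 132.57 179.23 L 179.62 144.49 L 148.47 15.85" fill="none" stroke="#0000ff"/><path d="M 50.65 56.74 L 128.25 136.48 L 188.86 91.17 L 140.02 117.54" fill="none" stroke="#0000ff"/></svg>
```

; Generated by LaserGRBL
G21
G90
G0 X132.57 Y71.51
M3 S454
G1 X179.62 Y106.25 F2245
G1 X148.47 Y234.89
M5
G0 X50.65 Y194.00
M3 S454
G1 X128.25 Y114.26 F2245
G1 X188.86 Y159.57
G1 X140.02 Y133.20
M5
G0 X0.00 Y0.00

1 u = 1 mm; y_m = 250.74 − y.

[1] `<path>` open polyline, #0000ff→score S454 F2245: (132.57,71.51) → (179.62,106.25) → (148.47,234.89)

[2] `<path>` open polyline, #0000ff→score S454 F2245: (50.65,194.00) → (128.25,114.26) → (188.86,159.57) → (140.02,133.20)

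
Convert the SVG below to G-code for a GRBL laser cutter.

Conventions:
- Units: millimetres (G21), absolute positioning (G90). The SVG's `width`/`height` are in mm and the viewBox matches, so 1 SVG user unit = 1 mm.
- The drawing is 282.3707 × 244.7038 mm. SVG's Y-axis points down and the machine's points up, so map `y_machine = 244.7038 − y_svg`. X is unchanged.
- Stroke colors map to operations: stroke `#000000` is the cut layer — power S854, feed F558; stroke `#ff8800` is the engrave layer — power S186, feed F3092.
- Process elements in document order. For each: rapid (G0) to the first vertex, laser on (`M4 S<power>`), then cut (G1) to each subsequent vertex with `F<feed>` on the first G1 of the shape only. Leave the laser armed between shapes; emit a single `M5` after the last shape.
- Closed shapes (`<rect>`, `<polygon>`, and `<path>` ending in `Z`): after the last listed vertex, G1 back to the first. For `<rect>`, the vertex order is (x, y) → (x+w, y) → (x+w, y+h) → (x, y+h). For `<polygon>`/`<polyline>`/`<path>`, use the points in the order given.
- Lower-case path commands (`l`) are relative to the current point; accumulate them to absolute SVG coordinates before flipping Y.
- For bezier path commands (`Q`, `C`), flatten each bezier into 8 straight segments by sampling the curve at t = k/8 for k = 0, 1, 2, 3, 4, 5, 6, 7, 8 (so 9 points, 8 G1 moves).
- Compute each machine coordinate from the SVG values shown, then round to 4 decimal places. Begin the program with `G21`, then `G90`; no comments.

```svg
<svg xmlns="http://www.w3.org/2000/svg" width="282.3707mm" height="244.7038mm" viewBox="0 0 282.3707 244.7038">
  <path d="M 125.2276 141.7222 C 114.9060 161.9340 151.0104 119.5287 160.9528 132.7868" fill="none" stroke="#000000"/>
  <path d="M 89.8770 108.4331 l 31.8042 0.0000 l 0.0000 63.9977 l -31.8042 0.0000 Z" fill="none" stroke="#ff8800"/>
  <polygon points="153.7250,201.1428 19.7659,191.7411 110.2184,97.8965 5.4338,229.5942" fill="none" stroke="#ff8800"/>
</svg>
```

G21
G90
G0 X125.2276 Y102.9816
M4 S854
G1 X123.3914 Y98.1063 F558
G1 X125.0571 Y97.7153
G1 X129.3739 Y100.4225
G1 X135.4912 Y104.8417
G1 X142.5584 Y109.5868
G1 X149.7248 Y113.2718
G1 X156.1398 Y114.5106
G1 X160.9528 Y111.9170
G0 X89.8770 Y136.2707
M4 S186
G1 X121.6812 Y136.2707 F3092
G1 X121.6812 Y72.2730
G1 X89.8770 Y72.2730
G1 X89.8770 Y136.2707
G0 X153.7250 Y43.5610
M4 S186
G1 X19.7659 Y52.9627 F3092
G1 X110.2184 Y146.8073
G1 X5.4338 Y15.1096
G1 X153.7250 Y43.5610
M5

viewBox `0 0 282.3707 244.7038` with mm width/height → 1 unit = 1 mm. Flip: y_m = 244.7038 − y_svg.

**Shape 1** — `<path>` cubic bezier, stroke `#000000` → cut (S854, F558). Control points (SVG): P0=(125.2276,141.7222), P1=(114.9060,161.9340), P2=(151.0104,119.5287), P3=(160.9528,132.7868); sampled at t=k/8. Machine vertices: (125.2276,102.9816) → (123.3914,98.1063) → (125.0571,97.7153) → (129.3739,100.4225) → (135.4912,104.8417) → (142.5584,109.5868) → (149.7248,113.2718) → (156.1398,114.5106) → (160.9528,111.9170). Open path.

**Shape 2** — `<path>` rectangle, stroke `#ff8800` → engrave (S186, F3092). Machine vertices: (89.8770,136.2707) → (121.6812,136.2707) → (121.6812,72.2730) → (89.8770,72.2730) → (89.8770,136.2707). Closed: final G1 returns to the first vertex.

**Shape 3** — `<polygon>` closed polygon, stroke `#ff8800` → engrave (S186, F3092). Machine vertices: (153.7250,43.5610) → (19.7659,52.9627) → (110.2184,146.8073) → (5.4338,15.1096) → (153.7250,43.5610). Closed: final G1 returns to the first vertex.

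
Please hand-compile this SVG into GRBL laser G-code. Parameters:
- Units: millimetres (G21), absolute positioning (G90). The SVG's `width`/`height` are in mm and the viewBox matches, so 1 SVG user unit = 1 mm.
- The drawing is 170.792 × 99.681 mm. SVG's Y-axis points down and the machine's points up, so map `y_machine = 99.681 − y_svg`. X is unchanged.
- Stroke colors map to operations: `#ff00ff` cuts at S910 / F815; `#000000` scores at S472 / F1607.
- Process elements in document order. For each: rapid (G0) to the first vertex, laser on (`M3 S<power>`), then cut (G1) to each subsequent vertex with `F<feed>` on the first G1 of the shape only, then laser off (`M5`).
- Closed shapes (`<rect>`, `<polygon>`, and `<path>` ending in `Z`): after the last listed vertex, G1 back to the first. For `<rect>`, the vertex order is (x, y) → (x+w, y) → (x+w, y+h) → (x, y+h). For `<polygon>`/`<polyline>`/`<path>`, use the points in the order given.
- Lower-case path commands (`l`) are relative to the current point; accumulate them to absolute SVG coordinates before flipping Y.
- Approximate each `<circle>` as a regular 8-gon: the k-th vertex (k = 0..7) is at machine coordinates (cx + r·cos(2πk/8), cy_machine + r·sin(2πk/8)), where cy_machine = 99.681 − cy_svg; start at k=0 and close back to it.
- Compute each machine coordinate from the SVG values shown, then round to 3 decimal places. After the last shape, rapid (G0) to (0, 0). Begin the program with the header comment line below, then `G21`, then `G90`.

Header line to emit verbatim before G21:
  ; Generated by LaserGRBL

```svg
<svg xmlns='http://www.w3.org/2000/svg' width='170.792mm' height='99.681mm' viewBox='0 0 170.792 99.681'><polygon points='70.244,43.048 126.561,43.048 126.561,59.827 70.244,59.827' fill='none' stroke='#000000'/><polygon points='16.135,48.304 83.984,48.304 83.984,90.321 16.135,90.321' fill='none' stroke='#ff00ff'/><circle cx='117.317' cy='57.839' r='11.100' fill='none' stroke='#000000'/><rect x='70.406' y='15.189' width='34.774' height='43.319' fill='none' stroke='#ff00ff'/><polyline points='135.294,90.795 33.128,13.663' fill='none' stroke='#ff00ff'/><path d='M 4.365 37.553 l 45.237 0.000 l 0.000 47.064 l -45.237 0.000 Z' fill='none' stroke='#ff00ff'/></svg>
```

1 u = 1 mm; y_m = 99.681 − y.

[1] `<polygon>` rectangle, #000000→score S472 F1607: (70.244,56.633) → (126.561,56.633) → (126.561,39.854) → (70.244,39.854) → (70.244,56.633) (closed)

[2] `<polygon>` rectangle, #ff00ff→cut S910 F815: (16.135,51.377) → (83.984,51.377) → (83.984,9.360) → (16.135,9.360) → (16.135,51.377) (closed)

[3] `<circle>` circle, #000000→score S472 F1607: (128.417,41.842) → (125.166,49.691) → (117.317,52.942) → (109.468,49.691) → (106.217,41.842) → (109.468,33.993) → (117.317,30.742) → (125.166,33.993) → (128.417,41.842) (closed)

[4] `<rect>` rectangle, #ff00ff→cut S910 F815: (70.406,84.492) → (105.180,84.492) → (105.180,41.173) → (70.406,41.173) → (70.406,84.492) (closed)

[5] `<polyline>` line segment, #ff00ff→cut S910 F815: (135.294,8.886) → (33.128,86.018)

[6] `<path>` rectangle, #ff00ff→cut S910 F815: (4.365,62.128) → (49.602,62.128) → (49.602,15.064) → (4.365,15.064) → (4.365,62.128) (closed)

; Generated by LaserGRBL
G21
G90
G0 X70.244 Y56.633
M3 S472
G1 X126.561 Y56.633 F1607
G1 X126.561 Y39.854
G1 X70.244 Y39.854
G1 X70.244 Y56.633
M5
G0 X16.135 Y51.377
M3 S910
G1 X83.984 Y51.377 F815
G1 X83.984 Y9.360
G1 X16.135 Y9.360
G1 X16.135 Y51.377
M5
G0 X128.417 Y41.842
M3 S472
G1 X125.166 Y49.691 F1607
G1 X117.317 Y52.942
G1 X109.468 Y49.691
G1 X106.217 Y41.842
G1 X109.468 Y33.993
G1 X117.317 Y30.742
G1 X125.166 Y33.993
G1 X128.417 Y41.842
M5
G0 X70.406 Y84.492
M3 S910
G1 X105.180 Y84.492 F815
G1 X105.180 Y41.173
G1 X70.406 Y41.173
G1 X70.406 Y84.492
M5
G0 X135.294 Y8.886
M3 S910
G1 X33.128 Y86.018 F815
M5
G0 X4.365 Y62.128
M3 S910
G1 X49.602 Y62.128 F815
G1 X49.602 Y15.064
G1 X4.365 Y15.064
G1 X4.365 Y62.128
M5
G0 X0.000 Y0.000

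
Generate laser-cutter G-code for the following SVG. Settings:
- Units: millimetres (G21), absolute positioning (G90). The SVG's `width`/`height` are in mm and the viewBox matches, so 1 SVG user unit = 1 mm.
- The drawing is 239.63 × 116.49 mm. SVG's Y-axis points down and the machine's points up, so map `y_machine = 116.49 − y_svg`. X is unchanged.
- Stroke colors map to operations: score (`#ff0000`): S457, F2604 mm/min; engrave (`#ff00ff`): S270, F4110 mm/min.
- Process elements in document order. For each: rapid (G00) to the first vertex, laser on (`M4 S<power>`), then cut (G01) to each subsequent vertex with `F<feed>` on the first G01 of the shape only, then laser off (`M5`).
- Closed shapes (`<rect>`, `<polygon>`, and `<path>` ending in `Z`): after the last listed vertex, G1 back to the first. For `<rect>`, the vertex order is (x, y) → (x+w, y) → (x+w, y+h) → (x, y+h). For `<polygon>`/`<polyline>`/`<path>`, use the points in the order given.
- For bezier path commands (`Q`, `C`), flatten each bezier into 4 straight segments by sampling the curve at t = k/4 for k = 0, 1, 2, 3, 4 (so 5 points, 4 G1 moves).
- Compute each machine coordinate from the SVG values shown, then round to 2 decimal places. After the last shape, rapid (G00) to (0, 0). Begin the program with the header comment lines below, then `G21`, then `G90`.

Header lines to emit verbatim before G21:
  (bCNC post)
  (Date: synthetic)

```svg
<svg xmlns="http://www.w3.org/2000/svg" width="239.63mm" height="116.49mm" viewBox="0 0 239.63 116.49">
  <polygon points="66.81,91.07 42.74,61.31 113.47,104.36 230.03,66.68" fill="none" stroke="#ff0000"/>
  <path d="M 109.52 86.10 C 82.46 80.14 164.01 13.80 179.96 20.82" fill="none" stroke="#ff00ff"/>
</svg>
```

1 u = 1 mm; y_m = 116.49 − y.

[1] `<polygon>` closed polygon, #ff0000→score S457 F2604: (66.81,25.42) → (42.74,55.18) → (113.47,12.13) → (230.03,49.81) → (66.81,25.42) (closed)

[2] `<path>` cubic bezier, #ff00ff→engrave S270 F4110: (109.52,30.39) → (106.87,44.09) → (128.61,67.90) → (158.42,89.27) → (179.96,95.67)

(bCNC post)
(Date: synthetic)
G21
G90
G00 X66.81 Y25.42
M4 S457
G01 X42.74 Y55.18 F2604
G01 X113.47 Y12.13
G01 X230.03 Y49.81
G01 X66.81 Y25.42
M5
G00 X109.52 Y30.39
M4 S270
G01 X106.87 Y44.09 F4110
G01 X128.61 Y67.90
G01 X158.42 Y89.27
G01 X179.96 Y95.67
M5
G00 X0.00 Y0.00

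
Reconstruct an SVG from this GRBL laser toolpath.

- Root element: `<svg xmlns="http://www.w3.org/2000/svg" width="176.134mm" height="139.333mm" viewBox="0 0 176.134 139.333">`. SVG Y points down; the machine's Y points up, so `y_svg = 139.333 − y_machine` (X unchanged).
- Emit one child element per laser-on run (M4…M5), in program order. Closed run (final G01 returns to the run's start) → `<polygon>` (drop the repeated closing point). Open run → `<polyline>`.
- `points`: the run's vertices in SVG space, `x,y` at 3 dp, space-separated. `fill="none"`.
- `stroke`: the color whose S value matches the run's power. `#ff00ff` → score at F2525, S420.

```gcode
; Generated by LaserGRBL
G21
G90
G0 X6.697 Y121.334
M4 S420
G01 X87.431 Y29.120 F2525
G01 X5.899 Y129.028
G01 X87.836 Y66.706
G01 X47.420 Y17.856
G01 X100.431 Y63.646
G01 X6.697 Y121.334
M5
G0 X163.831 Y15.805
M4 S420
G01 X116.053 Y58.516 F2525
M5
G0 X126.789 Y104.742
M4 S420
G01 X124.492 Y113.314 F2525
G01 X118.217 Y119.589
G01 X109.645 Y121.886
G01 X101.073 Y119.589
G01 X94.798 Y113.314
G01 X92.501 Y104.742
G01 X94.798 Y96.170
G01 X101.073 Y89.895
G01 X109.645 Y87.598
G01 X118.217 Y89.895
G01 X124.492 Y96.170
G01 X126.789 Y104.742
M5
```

<svg xmlns="http://www.w3.org/2000/svg" width="176.134mm" height="139.333mm" viewBox="0 0 176.134 139.333">
  <polygon points="6.697,17.999 87.431,110.213 5.899,10.305 87.836,72.627 47.420,121.477 100.431,75.687" fill="none" stroke="#ff00ff"/>
  <polyline points="163.831,123.528 116.053,80.817" fill="none" stroke="#ff00ff"/>
  <polygon points="126.789,34.591 124.492,26.019 118.217,19.744 109.645,17.447 101.073,19.744 94.798,26.019 92.501,34.591 94.798,43.163 101.073,49.438 109.645,51.735 118.217,49.438 124.492,43.163" fill="none" stroke="#ff00ff"/>
</svg>

Machine Y-up, SVG Y-down with viewBox height 139.333, so y_svg = 139.333 − y_machine; X carries over. Every run uses S420, so all elements get stroke `#ff00ff` (score).

Run 1: The run returns to its start, so emit a `<polygon>` with points (Y-flipped): 6.697,17.999 87.431,110.213 5.899,10.305 87.836,72.627 47.420,121.477 100.431,75.687.

Run 2: The run is open, so emit a `<polyline>` with points (Y-flipped): 163.831,123.528 116.053,80.817.

Run 3: The run returns to its start, so emit a `<polygon>` with points (Y-flipped): 126.789,34.591 124.492,26.019 118.217,19.744 109.645,17.447 101.073,19.744 94.798,26.019 92.501,34.591 94.798,43.163 101.073,49.438 109.645,51.735 118.217,49.438 124.492,43.163.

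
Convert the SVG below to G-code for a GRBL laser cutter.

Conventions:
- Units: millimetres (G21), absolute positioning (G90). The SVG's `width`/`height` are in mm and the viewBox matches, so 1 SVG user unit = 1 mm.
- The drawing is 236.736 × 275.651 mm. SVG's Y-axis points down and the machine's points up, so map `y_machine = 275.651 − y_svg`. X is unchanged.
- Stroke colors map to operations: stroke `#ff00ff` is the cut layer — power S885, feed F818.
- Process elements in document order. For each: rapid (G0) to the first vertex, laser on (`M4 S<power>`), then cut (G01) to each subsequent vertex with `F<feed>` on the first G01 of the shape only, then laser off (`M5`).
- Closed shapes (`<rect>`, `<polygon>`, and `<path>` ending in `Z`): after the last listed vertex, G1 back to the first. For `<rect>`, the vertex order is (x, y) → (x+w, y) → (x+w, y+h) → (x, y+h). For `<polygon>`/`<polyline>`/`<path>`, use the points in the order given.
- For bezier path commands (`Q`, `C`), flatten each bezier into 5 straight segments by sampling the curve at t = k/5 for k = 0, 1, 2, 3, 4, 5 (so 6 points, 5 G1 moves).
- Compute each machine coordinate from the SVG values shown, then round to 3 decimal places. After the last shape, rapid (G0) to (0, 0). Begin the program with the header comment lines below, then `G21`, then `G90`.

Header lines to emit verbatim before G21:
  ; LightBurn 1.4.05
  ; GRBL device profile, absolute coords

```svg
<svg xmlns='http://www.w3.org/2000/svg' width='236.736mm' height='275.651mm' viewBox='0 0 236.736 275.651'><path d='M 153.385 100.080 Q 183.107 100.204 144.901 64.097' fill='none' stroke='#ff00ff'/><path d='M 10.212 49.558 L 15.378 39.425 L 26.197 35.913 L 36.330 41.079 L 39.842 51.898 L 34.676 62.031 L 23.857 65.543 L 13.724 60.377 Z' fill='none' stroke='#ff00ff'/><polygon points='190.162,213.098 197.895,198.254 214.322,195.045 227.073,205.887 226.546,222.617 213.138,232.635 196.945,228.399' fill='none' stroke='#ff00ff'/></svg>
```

; LightBurn 1.4.05
; GRBL device profile, absolute coords
G21
G90
G0 X153.385 Y175.571
M4 S885
G01 X162.557 Y176.971 F818
G01 X166.294 Y181.269
G01 X164.597 Y188.465
G01 X157.466 Y198.560
G01 X144.901 Y211.554
M5
G0 X10.212 Y226.093
M4 S885
G01 X15.378 Y236.226 F818
G01 X26.197 Y239.738
G01 X36.330 Y234.572
G01 X39.842 Y223.753
G01 X34.676 Y213.620
G01 X23.857 Y210.108
G01 X13.724 Y215.274
G01 X10.212 Y226.093
M5
G0 X190.162 Y62.553
M4 S885
G01 X197.895 Y77.397 F818
G01 X214.322 Y80.606
G01 X227.073 Y69.764
G01 X226.546 Y53.034
G01 X213.138 Y43.016
G01 X196.945 Y47.252
G01 X190.162 Y62.553
M5
G0 X0.000 Y0.000

Since the viewBox matches the mm dimensions, user units are millimetres directly. The only transform is the Y-flip y_m = 275.651 − y_svg.

Shape 1 is a quadratic bezier drawn with `<path>`. Its stroke #ff00ff means cut at S885, F818. After flipping Y the toolpath is (153.385,175.571) → (162.557,176.971) → (166.294,181.269) → (164.597,188.465) → (157.466,198.560) → (144.901,211.554).

Shape 2 is a regular polygon drawn with `<path>`. Its stroke #ff00ff means cut at S885, F818. After flipping Y the toolpath is (10.212,226.093) → (15.378,236.226) → (26.197,239.738) → (36.330,234.572) → (39.842,223.753) → (34.676,213.620) → (23.857,210.108) → (13.724,215.274) → (10.212,226.093), returning to the start.

Shape 3 is a regular polygon drawn with `<polygon>`. Its stroke #ff00ff means cut at S885, F818. After flipping Y the toolpath is (190.162,62.553) → (197.895,77.397) → (214.322,80.606) → (227.073,69.764) → (226.546,53.034) → (213.138,43.016) → (196.945,47.252) → (190.162,62.553), returning to the start.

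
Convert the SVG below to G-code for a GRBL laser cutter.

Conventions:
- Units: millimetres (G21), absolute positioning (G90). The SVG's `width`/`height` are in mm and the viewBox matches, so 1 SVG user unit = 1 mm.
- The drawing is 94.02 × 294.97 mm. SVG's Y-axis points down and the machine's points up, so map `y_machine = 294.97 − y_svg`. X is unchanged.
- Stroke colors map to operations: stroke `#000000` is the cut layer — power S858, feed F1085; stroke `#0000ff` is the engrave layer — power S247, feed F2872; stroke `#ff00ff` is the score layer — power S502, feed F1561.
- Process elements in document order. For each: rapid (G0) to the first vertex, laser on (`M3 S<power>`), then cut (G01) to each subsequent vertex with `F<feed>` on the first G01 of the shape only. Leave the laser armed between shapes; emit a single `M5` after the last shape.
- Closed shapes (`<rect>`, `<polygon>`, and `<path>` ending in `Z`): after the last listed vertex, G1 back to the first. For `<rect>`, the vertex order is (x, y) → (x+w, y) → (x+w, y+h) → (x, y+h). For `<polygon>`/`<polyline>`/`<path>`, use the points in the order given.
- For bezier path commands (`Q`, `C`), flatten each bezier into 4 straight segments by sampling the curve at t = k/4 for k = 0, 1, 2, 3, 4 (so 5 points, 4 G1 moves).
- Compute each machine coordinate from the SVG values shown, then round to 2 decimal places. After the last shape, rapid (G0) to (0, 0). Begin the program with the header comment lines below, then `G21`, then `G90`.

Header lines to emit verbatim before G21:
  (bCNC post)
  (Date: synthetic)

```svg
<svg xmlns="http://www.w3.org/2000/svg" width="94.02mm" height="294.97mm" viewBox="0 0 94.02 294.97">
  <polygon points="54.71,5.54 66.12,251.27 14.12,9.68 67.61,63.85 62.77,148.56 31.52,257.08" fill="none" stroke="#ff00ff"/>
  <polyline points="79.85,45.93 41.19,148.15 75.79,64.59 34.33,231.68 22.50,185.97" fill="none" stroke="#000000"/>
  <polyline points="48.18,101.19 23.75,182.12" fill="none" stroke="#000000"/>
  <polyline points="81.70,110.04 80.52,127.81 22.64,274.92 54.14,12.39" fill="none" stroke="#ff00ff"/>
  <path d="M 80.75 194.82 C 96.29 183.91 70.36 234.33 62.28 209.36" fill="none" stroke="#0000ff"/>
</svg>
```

1 u = 1 mm; y_m = 294.97 − y.

[1] `<polygon>` closed polygon, #ff00ff→score S502 F1561: (54.71,289.43) → (66.12,43.70) → (14.12,285.29) → (67.61,231.12) → (62.77,146.41) → (31.52,37.89) → (54.71,289.43) (closed)

[2] `<polyline>` open polyline, #000000→cut S858 F1085: (79.85,249.04) → (41.19,146.82) → (75.79,230.38) → (34.33,63.29) → (22.50,109.00)

[3] `<polyline>` line segment, #000000→cut S858 F1085: (48.18,193.78) → (23.75,112.85)

[4] `<polyline>` open polyline, #ff00ff→score S502 F1561: (81.70,184.93) → (80.52,167.16) → (22.64,20.05) → (54.14,282.58)

[5] `<path>` cubic bezier, #0000ff→engrave S247 F2872: (80.75,100.15) → (85.56,98.97) → (80.37,87.61) → (70.76,78.88) → (62.28,85.61)

(bCNC post)
(Date: synthetic)
G21
G90
G0 X54.71 Y289.43
M3 S502
G01 X66.12 Y43.70 F1561
G01 X14.12 Y285.29
G01 X67.61 Y231.12
G01 X62.77 Y146.41
G01 X31.52 Y37.89
G01 X54.71 Y289.43
G0 X79.85 Y249.04
M3 S858
G01 X41.19 Y146.82 F1085
G01 X75.79 Y230.38
G01 X34.33 Y63.29
G01 X22.50 Y109.00
G0 X48.18 Y193.78
M3 S858
G01 X23.75 Y112.85 F1085
G0 X81.70 Y184.93
M3 S502
G01 X80.52 Y167.16 F1561
G01 X22.64 Y20.05
G01 X54.14 Y282.58
G0 X80.75 Y100.15
M3 S247
G01 X85.56 Y98.97 F2872
G01 X80.37 Y87.61
G01 X70.76 Y78.88
G01 X62.28 Y85.61
M5
G0 X0.00 Y0.00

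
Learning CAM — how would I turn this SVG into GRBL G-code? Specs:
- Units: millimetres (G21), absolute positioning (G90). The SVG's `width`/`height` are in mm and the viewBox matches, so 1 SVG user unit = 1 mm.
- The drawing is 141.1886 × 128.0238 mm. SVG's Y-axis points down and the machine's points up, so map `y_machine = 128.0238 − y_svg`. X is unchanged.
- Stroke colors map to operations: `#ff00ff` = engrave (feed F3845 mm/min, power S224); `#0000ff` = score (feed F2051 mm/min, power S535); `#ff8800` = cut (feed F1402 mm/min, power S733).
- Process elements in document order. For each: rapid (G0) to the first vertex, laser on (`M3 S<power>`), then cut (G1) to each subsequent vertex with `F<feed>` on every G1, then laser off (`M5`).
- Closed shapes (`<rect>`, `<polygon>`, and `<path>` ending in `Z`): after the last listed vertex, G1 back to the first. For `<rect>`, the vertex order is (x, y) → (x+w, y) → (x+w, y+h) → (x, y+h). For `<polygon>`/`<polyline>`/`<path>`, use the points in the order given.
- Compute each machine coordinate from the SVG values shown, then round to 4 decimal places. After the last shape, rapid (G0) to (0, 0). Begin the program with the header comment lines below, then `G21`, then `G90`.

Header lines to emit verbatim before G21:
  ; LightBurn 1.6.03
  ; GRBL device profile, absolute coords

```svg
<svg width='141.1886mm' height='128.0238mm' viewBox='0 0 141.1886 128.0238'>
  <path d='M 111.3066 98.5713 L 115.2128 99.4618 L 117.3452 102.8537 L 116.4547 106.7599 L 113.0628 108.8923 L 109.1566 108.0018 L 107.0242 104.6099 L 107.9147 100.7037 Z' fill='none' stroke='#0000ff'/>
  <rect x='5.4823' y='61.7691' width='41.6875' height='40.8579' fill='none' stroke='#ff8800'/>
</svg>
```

; LightBurn 1.6.03
; GRBL device profile, absolute coords
G21
G90
G0 X111.3066 Y29.4525
M3 S535
G1 X115.2128 Y28.5620 F2051
G1 X117.3452 Y25.1701 F2051
G1 X116.4547 Y21.2639 F2051
G1 X113.0628 Y19.1315 F2051
G1 X109.1566 Y20.0220 F2051
G1 X107.0242 Y23.4139 F2051
G1 X107.9147 Y27.3201 F2051
G1 X111.3066 Y29.4525 F2051
M5
G0 X5.4823 Y66.2547
M3 S733
G1 X47.1698 Y66.2547 F1402
G1 X47.1698 Y25.3968 F1402
G1 X5.4823 Y25.3968 F1402
G1 X5.4823 Y66.2547 F1402
M5
G0 X0.0000 Y0.0000

viewBox `0 0 141.1886 128.0238` with mm width/height → 1 unit = 1 mm. Flip: y_m = 128.0238 − y_svg.

**Shape 1** — `<path>` regular polygon, stroke `#0000ff` → score (S535, F2051). Machine vertices: (111.3066,29.4525) → (115.2128,28.5620) → (117.3452,25.1701) → (116.4547,21.2639) → (113.0628,19.1315) → (109.1566,20.0220) → (107.0242,23.4139) → (107.9147,27.3201) → (111.3066,29.4525). Closed: final G1 returns to the first vertex.

**Shape 2** — `<rect>` rectangle, stroke `#ff8800` → cut (S733, F1402). Machine vertices: (5.4823,66.2547) → (47.1698,66.2547) → (47.1698,25.3968) → (5.4823,25.3968) → (5.4823,66.2547). Closed: final G1 returns to the first vertex.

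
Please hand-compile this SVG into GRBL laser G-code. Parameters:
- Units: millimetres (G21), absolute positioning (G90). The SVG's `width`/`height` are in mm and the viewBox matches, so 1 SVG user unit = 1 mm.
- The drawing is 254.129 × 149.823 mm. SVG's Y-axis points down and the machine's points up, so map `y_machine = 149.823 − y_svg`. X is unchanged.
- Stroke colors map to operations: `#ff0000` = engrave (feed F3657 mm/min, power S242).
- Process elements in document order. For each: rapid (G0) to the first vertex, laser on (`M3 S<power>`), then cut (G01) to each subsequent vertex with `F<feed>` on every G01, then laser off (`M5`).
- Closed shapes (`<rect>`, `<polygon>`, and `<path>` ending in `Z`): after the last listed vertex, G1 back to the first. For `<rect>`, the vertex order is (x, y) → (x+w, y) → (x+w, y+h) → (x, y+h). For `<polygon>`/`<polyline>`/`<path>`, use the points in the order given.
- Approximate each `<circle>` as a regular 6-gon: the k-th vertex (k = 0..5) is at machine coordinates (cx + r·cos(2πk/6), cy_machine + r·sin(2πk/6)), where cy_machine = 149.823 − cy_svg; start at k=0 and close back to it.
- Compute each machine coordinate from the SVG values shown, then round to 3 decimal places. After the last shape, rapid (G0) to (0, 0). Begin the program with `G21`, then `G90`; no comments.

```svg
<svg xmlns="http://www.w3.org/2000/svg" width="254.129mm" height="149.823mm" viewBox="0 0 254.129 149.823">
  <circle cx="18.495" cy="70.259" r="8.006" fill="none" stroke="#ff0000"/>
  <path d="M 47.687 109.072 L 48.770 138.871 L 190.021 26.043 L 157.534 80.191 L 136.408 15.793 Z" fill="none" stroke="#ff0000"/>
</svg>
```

G21
G90
G0 X26.501 Y79.564
M3 S242
G01 X22.498 Y86.497 F3657
G01 X14.492 Y86.497 F3657
G01 X10.489 Y79.564 F3657
G01 X14.492 Y72.631 F3657
G01 X22.498 Y72.631 F3657
G01 X26.501 Y79.564 F3657
M5
G0 X47.687 Y40.751
M3 S242
G01 X48.770 Y10.952 F3657
G01 X190.021 Y123.780 F3657
G01 X157.534 Y69.632 F3657
G01 X136.408 Y134.030 F3657
G01 X47.687 Y40.751 F3657
M5
G0 X0.000 Y0.000

viewBox `0 0 254.129 149.823` with mm width/height → 1 unit = 1 mm. Flip: y_m = 149.823 − y_svg.

**Shape 1** — `<circle>` circle, stroke `#ff0000` → engrave (S242, F3657). Machine vertices: (26.501,79.564) → (22.498,86.497) → (14.492,86.497) → (10.489,79.564) → (14.492,72.631) → (22.498,72.631) → (26.501,79.564). Closed: final G1 returns to the first vertex.

**Shape 2** — `<path>` closed polygon, stroke `#ff0000` → engrave (S242, F3657). Machine vertices: (47.687,40.751) → (48.770,10.952) → (190.021,123.780) → (157.534,69.632) → (136.408,134.030) → (47.687,40.751). Closed: final G1 returns to the first vertex.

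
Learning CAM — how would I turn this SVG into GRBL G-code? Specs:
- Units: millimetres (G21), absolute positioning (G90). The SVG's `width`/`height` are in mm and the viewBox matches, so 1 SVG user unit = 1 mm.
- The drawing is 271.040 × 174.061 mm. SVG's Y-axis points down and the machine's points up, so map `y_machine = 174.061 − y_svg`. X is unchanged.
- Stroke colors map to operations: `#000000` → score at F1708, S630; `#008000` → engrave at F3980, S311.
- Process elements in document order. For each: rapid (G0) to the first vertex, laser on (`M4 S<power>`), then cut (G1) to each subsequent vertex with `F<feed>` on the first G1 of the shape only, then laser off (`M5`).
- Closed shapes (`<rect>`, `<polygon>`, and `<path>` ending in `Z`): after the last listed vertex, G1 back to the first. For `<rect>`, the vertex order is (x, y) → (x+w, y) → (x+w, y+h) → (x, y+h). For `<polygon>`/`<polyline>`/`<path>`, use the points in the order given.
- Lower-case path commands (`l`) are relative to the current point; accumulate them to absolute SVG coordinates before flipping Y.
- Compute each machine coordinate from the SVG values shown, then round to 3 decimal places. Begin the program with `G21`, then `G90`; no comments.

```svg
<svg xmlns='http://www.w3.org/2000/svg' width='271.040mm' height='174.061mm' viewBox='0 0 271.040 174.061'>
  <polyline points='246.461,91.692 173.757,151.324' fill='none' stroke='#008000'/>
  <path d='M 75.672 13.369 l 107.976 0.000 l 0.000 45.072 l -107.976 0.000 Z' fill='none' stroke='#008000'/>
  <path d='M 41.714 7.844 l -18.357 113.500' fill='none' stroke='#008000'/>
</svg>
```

G21
G90
G0 X246.461 Y82.369
M4 S311
G1 X173.757 Y22.737 F3980
M5
G0 X75.672 Y160.692
M4 S311
G1 X183.648 Y160.692 F3980
G1 X183.648 Y115.620
G1 X75.672 Y115.620
G1 X75.672 Y160.692
M5
G0 X41.714 Y166.217
M4 S311
G1 X23.357 Y52.717 F3980
M5

1 u = 1 mm; y_m = 174.061 − y.

[1] `<polyline>` line segment, #008000→engrave S311 F3980: (246.461,82.369) → (173.757,22.737)

[2] `<path>` rectangle, #008000→engrave S311 F3980: (75.672,160.692) → (183.648,160.692) → (183.648,115.620) → (75.672,115.620) → (75.672,160.692) (closed)

[3] `<path>` line segment, #008000→engrave S311 F3980: (41.714,166.217) → (23.357,52.717)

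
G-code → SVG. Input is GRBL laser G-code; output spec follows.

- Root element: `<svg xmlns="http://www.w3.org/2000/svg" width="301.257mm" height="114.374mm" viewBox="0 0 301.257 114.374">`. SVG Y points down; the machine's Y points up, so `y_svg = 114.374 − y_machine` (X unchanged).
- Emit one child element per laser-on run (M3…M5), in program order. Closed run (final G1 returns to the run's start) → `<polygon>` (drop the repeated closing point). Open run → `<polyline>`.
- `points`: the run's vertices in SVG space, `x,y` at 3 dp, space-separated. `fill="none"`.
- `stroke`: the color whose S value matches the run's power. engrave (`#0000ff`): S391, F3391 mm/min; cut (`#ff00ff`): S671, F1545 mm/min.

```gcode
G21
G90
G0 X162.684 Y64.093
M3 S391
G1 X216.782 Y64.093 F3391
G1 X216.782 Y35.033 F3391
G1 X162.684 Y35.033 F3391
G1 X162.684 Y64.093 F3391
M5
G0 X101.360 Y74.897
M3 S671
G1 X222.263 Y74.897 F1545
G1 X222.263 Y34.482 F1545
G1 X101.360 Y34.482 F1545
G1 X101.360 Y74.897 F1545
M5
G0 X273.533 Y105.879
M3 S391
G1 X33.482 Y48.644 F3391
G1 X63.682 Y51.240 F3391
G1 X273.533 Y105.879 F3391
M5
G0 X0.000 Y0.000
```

Machine Y-up, SVG Y-down with viewBox height 114.374, so y_svg = 114.374 − y_machine; X carries over.

Run 1: power S391 maps to stroke `#0000ff` (engrave). The run returns to its start, so emit a `<polygon>` with points (Y-flipped): 162.684,50.281 216.782,50.281 216.782,79.341 162.684,79.341.

Run 2: S671 ⇒ cut layer `#ff00ff`. The run returns to its start, so emit a `<polygon>` with points (Y-flipped): 101.360,39.477 222.263,39.477 222.263,79.892 101.360,79.892.

Run 3: S391 ⇒ engrave layer `#0000ff`. The run returns to its start, so emit a `<polygon>` with points (Y-flipped): 273.533,8.495 33.482,65.730 63.682,63.134.

<svg xmlns="http://www.w3.org/2000/svg" width="301.257mm" height="114.374mm" viewBox="0 0 301.257 114.374">
  <polygon points="162.684,50.281 216.782,50.281 216.782,79.341 162.684,79.341" fill="none" stroke="#0000ff"/>
  <polygon points="101.360,39.477 222.263,39.477 222.263,79.892 101.360,79.892" fill="none" stroke="#ff00ff"/>
  <polygon points="273.533,8.495 33.482,65.730 63.682,63.134" fill="none" stroke="#0000ff"/>
</svg>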